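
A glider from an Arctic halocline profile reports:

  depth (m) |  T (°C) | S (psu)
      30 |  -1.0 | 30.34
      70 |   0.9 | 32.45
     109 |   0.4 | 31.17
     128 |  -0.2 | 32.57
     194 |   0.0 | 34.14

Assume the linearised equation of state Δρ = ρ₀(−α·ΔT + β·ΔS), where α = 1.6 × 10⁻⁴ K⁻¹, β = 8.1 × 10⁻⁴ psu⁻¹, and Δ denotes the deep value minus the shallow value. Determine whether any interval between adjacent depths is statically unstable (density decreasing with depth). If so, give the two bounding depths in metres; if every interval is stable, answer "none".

70–109 m

Evaluate Δρ/ρ₀ = −αΔT + βΔS across each adjacent pair:
  30–70 m: −αΔT+βΔS = −(1.6 × 10⁻⁴)(+1.9)+(8.1 × 10⁻⁴)(+2.11) = 1.4 × 10⁻³ → stable
  70–109 m: −αΔT+βΔS = −(1.6 × 10⁻⁴)(-0.5)+(8.1 × 10⁻⁴)(-1.28) = -9.6 × 10⁻⁴ → UNSTABLE
  109–128 m: −αΔT+βΔS = −(1.6 × 10⁻⁴)(-0.6)+(8.1 × 10⁻⁴)(+1.40) = 1.2 × 10⁻³ → stable
  128–194 m: −αΔT+βΔS = −(1.6 × 10⁻⁴)(+0.2)+(8.1 × 10⁻⁴)(+1.57) = 1.2 × 10⁻³ → stable
The 70–109 m interval has Δρ < 0: lighter water underlies denser water.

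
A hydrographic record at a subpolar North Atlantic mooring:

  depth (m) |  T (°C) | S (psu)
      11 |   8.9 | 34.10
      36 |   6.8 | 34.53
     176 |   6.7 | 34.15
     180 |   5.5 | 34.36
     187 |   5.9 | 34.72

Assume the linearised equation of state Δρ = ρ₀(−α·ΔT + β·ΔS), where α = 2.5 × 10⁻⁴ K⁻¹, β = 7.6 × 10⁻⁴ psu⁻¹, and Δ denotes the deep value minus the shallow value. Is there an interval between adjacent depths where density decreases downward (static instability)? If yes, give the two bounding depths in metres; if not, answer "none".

36–176 m

Evaluate Δρ/ρ₀ = −αΔT + βΔS across each adjacent pair:
  11–36 m: −αΔT+βΔS = −(2.5 × 10⁻⁴)(-2.1)+(7.6 × 10⁻⁴)(+0.43) = 8.5 × 10⁻⁴ → stable
  36–176 m: −αΔT+βΔS = −(2.5 × 10⁻⁴)(-0.1)+(7.6 × 10⁻⁴)(-0.38) = -2.6 × 10⁻⁴ → UNSTABLE
  176–180 m: −αΔT+βΔS = −(2.5 × 10⁻⁴)(-1.2)+(7.6 × 10⁻⁴)(+0.21) = 4.6 × 10⁻⁴ → stable
  180–187 m: −αΔT+βΔS = −(2.5 × 10⁻⁴)(+0.4)+(7.6 × 10⁻⁴)(+0.36) = 1.7 × 10⁻⁴ → stable
The 36–176 m interval has Δρ < 0: lighter water underlies denser water.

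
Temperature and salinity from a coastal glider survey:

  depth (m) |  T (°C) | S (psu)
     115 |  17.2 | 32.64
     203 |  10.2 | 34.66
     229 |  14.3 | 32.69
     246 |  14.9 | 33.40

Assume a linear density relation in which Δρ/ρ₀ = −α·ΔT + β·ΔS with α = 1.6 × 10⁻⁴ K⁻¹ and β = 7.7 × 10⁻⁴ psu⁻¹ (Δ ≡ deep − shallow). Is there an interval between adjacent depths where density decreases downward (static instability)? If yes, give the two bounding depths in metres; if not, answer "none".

Evaluate Δρ/ρ₀ = −αΔT + βΔS across each adjacent pair:
  115–203 m: −αΔT+βΔS = −(1.6 × 10⁻⁴)(-7.0)+(7.7 × 10⁻⁴)(+2.02) = 2.7 × 10⁻³ → stable
  203–229 m: −αΔT+βΔS = −(1.6 × 10⁻⁴)(+4.1)+(7.7 × 10⁻⁴)(-1.97) = -2.2 × 10⁻³ → UNSTABLE
  229–246 m: −αΔT+βΔS = −(1.6 × 10⁻⁴)(+0.6)+(7.7 × 10⁻⁴)(+0.71) = 4.5 × 10⁻⁴ → stable
The 203–229 m interval has Δρ < 0: lighter water underlies denser water.

203–229 m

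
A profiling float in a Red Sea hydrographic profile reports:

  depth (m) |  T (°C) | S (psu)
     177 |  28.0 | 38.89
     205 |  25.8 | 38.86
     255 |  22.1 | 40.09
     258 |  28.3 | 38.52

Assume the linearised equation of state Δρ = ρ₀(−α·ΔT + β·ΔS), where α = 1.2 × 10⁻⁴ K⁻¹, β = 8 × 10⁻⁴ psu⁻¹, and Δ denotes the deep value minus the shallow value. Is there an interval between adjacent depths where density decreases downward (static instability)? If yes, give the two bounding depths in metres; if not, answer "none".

Evaluate Δρ/ρ₀ = −αΔT + βΔS across each adjacent pair:
  177–205 m: −αΔT+βΔS = −(1.2 × 10⁻⁴)(-2.2)+(8 × 10⁻⁴)(-0.03) = 2.4 × 10⁻⁴ → stable
  205–255 m: −αΔT+βΔS = −(1.2 × 10⁻⁴)(-3.7)+(8 × 10⁻⁴)(+1.23) = 1.4 × 10⁻³ → stable
  255–258 m: −αΔT+βΔS = −(1.2 × 10⁻⁴)(+6.2)+(8 × 10⁻⁴)(-1.57) = -2.0 × 10⁻³ → UNSTABLE
The 255–258 m interval has Δρ < 0: lighter water underlies denser water.

255–258 m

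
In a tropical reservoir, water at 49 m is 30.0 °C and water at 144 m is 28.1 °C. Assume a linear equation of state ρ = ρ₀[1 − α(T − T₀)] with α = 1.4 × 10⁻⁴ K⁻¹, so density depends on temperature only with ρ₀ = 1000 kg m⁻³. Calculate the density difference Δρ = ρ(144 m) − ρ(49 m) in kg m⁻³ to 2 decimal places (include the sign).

+0.27 kg m⁻³

ΔT = -1.9 K, Δρ/ρ₀ = −αΔT = 2.66 × 10⁻⁴.
Δρ = 1000 × (2.66 × 10⁻⁴) = +0.27 kg m⁻³.
Positive Δρ: denser below, stable.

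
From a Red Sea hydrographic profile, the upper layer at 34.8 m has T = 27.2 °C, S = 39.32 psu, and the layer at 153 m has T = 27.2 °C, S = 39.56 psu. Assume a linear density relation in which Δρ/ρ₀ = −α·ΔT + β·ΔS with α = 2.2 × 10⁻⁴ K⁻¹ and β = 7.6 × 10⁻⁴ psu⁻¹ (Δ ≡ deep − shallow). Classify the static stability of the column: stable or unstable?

stable

ΔT = 27.2 − 27.2 = +0.0 K and ΔS = 39.56 − 39.32 = +0.24 psu (deep − shallow).
−αΔT = 0; βΔS = 1.824 × 10⁻⁴; sum Δρ/ρ₀ = 1.824 × 10⁻⁴.
Δρ/ρ₀ > 0, so Δρ > 0: deeper water is denser → statically stable.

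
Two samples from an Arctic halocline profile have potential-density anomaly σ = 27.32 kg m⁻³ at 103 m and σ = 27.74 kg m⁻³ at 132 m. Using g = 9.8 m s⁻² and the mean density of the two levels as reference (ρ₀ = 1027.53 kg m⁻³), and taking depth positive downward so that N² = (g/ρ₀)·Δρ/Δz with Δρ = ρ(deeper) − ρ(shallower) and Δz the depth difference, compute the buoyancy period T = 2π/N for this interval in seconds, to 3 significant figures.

535 s

Δρ = 1027.74 − 1027.32 = 0.42 kg m⁻³ over Δz = 132 − 103 = 29 m.
N² = (9.8/1027.53) × (0.42/29) = 1.3813 × 10⁻⁴ s⁻².
N = √(1.3813 × 10⁻⁴) = 0.011753 rad s⁻¹, so T = 2π/N = 534.60 s ≈ 535 s.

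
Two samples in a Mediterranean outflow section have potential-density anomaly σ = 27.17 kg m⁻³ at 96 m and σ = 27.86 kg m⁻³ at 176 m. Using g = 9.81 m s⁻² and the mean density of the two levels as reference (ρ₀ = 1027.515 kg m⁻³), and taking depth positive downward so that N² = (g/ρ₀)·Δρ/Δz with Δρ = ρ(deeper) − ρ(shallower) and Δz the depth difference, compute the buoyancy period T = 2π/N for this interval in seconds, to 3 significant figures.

Δρ = 1027.86 − 1027.17 = 0.69 kg m⁻³ over Δz = 176 − 96 = 80 m.
N² = (9.81/1027.515) × (0.69/80) = 8.2346 × 10⁻⁵ s⁻².
N = √(8.2346 × 10⁻⁵) = 9.0745 × 10⁻³ rad s⁻¹, so T = 2π/N = 692.40 s ≈ 692 s.
Since Δρ > 0 the layer is stably stratified.

692 s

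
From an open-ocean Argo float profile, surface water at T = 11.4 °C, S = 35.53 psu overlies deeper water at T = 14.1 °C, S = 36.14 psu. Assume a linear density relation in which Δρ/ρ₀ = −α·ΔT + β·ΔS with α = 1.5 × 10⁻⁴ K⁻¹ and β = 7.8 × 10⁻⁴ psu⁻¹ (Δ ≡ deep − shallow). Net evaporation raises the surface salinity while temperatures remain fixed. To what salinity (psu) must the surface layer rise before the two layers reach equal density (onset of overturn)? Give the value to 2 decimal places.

Neutral buoyancy requires −α(T_deep − T_surf) + β(S_deep − S_surf′) = 0.
S_surf′ = S_deep − (α/β)·ΔT = 36.14 − (1.5 × 10⁻⁴/7.8 × 10⁻⁴)·(+2.7) = 35.6208 psu.
Increase required: 35.6208 − 35.53 = 0.0908 psu.

35.62 psu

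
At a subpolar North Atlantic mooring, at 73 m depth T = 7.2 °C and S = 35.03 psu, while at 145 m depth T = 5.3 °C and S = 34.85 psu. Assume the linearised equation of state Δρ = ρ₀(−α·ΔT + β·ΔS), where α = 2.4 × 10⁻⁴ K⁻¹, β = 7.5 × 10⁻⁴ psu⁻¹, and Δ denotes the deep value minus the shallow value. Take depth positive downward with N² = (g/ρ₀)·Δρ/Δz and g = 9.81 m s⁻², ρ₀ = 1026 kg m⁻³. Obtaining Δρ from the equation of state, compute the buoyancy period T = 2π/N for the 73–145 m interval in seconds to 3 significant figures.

950 s

ΔT = -1.9 K, ΔS = -0.18 psu (deep − shallow).
Δρ/ρ₀ = −αΔT + βΔS = 4.56 × 10⁻⁴ − 1.35 × 10⁻⁴ = 3.21 × 10⁻⁴, so Δρ ≈ 0.3293 kg m⁻³.
N² = (g/ρ₀)·Δρ/Δz = g·(Δρ/ρ₀)/Δz = 9.81 × 3.21 × 10⁻⁴ / 72 = 4.3736 × 10⁻⁵ s⁻².
N = √(4.3736 × 10⁻⁵) = 6.6133 × 10⁻³ rad s⁻¹ → T = 2π/N = 950.08 s ≈ 950 s.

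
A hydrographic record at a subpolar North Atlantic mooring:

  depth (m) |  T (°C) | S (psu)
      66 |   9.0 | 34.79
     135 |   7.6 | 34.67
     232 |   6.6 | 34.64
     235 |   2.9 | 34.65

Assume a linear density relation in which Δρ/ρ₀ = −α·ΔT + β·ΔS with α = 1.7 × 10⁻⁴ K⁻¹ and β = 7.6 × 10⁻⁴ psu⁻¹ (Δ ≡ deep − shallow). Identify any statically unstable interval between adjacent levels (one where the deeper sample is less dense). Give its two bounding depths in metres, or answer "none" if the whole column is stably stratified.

none

Evaluate Δρ/ρ₀ = −αΔT + βΔS across each adjacent pair:
  66–135 m: −αΔT+βΔS = −(1.7 × 10⁻⁴)(-1.4)+(7.6 × 10⁻⁴)(-0.12) = 1.5 × 10⁻⁴ → stable
  135–232 m: −αΔT+βΔS = −(1.7 × 10⁻⁴)(-1.0)+(7.6 × 10⁻⁴)(-0.03) = 1.5 × 10⁻⁴ → stable
  232–235 m: −αΔT+βΔS = −(1.7 × 10⁻⁴)(-3.7)+(7.6 × 10⁻⁴)(+0.01) = 6.4 × 10⁻⁴ → stable
Every interval has Δρ > 0: the column is stably stratified throughout.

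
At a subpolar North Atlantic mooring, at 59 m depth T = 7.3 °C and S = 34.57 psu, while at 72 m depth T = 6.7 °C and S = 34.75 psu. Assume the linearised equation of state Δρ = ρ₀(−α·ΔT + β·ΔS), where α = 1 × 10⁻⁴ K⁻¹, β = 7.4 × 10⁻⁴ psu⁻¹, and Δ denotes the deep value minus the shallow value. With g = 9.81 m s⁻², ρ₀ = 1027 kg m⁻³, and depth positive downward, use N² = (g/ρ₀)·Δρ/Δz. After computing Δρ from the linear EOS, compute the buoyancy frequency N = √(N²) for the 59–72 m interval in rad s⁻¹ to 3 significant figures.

ΔT = -0.6 K, ΔS = +0.18 psu (deep − shallow).
Δρ/ρ₀ = −αΔT + βΔS = 6.00 × 10⁻⁵ + 1.332 × 10⁻⁴ = 1.932 × 10⁻⁴, so Δρ ≈ 0.1984 kg m⁻³.
N² = (g/ρ₀)·Δρ/Δz = g·(Δρ/ρ₀)/Δz = 9.81 × 1.932 × 10⁻⁴ / 13 = 1.4579 × 10⁻⁴ s⁻².
N = √(1.4579 × 10⁻⁴) = 0.012074 rad s⁻¹ ≈ 0.0121 rad s⁻¹.

0.0121 rad s⁻¹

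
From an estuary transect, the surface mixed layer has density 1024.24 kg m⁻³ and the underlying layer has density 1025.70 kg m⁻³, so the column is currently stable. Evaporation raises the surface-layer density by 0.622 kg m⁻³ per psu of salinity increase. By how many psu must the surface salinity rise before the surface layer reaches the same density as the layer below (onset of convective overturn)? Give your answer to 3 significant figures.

Density deficit of the surface layer: 1025.70 − 1024.24 = 1.46 kg m⁻³.
Required change = 1.46 / 0.622 = 2.35 psu.

2.35 psu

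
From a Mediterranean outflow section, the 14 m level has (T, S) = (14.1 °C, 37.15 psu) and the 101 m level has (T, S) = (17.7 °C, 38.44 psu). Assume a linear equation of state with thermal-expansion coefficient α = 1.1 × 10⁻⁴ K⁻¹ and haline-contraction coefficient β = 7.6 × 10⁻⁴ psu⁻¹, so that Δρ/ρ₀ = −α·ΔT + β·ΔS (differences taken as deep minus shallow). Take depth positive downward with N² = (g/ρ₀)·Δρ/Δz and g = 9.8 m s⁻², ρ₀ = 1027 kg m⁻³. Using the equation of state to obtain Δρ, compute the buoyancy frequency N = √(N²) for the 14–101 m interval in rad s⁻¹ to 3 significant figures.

ΔT = +3.6 K, ΔS = +1.29 psu (deep − shallow).
Δρ/ρ₀ = −αΔT + βΔS = -3.96 × 10⁻⁴ + 9.804 × 10⁻⁴ = 5.844 × 10⁻⁴, so Δρ ≈ 0.6002 kg m⁻³.
N² = (g/ρ₀)·Δρ/Δz = g·(Δρ/ρ₀)/Δz = 9.8 × 5.844 × 10⁻⁴ / 87 = 6.5829 × 10⁻⁵ s⁻².
N = √(6.5829 × 10⁻⁵) = 8.1135 × 10⁻³ rad s⁻¹ ≈ 8.11 × 10⁻³ rad s⁻¹.

8.11 × 10⁻³ rad s⁻¹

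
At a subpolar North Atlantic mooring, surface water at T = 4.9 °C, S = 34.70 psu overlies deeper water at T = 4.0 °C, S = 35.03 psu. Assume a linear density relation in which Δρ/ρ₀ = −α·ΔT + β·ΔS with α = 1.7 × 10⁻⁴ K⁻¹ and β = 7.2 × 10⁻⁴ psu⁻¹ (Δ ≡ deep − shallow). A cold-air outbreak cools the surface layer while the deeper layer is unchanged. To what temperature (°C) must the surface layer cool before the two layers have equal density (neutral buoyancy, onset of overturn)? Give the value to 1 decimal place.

2.6 °C

Neutral buoyancy requires Δρ = 0, i.e. −α(T_deep − T_surf′) + β(S_deep − S_surf) = 0.
T_surf′ = T_deep − (β/α)·ΔS = 4.0 − (7.2 × 10⁻⁴/1.7 × 10⁻⁴)·(+0.33) = 2.602 °C.
Cooling required: 4.9 − (2.602) = 2.298 °C.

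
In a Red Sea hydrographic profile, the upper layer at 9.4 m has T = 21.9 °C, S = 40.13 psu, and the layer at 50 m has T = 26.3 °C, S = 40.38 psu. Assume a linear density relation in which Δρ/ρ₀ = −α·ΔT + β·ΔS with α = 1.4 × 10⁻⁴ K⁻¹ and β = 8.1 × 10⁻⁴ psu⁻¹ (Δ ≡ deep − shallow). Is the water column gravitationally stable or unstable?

ΔT = 26.3 − 21.9 = +4.4 K and ΔS = 40.38 − 40.13 = +0.25 psu (deep − shallow).
−αΔT = -6.16 × 10⁻⁴; βΔS = 2.025 × 10⁻⁴; sum Δρ/ρ₀ = -4.135 × 10⁻⁴.
Δρ/ρ₀ < 0, so Δρ < 0: deeper water is lighter → statically unstable; the column would overturn.

unstable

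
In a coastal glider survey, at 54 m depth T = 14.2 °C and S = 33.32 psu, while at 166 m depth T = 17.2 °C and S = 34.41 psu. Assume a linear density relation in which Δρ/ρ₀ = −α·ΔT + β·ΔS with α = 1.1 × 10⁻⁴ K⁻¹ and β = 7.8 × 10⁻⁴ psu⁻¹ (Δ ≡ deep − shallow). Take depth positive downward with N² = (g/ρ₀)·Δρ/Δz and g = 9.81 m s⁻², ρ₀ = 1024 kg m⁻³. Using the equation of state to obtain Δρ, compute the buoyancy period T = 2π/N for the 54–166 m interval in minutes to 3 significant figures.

15.5 min

ΔT = +3.0 K, ΔS = +1.09 psu (deep − shallow).
Δρ/ρ₀ = −αΔT + βΔS = -3.30 × 10⁻⁴ + 8.502 × 10⁻⁴ = 5.202 × 10⁻⁴, so Δρ ≈ 0.5327 kg m⁻³.
N² = (g/ρ₀)·Δρ/Δz = g·(Δρ/ρ₀)/Δz = 9.81 × 5.202 × 10⁻⁴ / 112 = 4.5564 × 10⁻⁵ s⁻².
N = √(4.5564 × 10⁻⁵) = 6.7501 × 10⁻³ rad s⁻¹ → T = 2π/N = 930.83 s = 15.514 min ≈ 15.5 min.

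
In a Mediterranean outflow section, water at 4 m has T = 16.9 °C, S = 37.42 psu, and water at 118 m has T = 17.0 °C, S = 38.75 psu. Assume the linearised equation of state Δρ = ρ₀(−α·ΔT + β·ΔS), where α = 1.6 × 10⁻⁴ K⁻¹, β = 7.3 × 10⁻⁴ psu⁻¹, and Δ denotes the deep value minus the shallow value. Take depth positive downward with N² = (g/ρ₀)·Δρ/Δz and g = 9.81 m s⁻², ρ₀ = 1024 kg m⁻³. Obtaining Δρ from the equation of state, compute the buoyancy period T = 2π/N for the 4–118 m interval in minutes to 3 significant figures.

11.6 min

ΔT = +0.1 K, ΔS = +1.33 psu (deep − shallow).
Δρ/ρ₀ = −αΔT + βΔS = -1.60 × 10⁻⁵ + 9.709 × 10⁻⁴ = 9.549 × 10⁻⁴, so Δρ ≈ 0.9778 kg m⁻³.
N² = (g/ρ₀)·Δρ/Δz = g·(Δρ/ρ₀)/Δz = 9.81 × 9.549 × 10⁻⁴ / 114 = 8.2172 × 10⁻⁵ s⁻².
N = √(8.2172 × 10⁻⁵) = 9.0649 × 10⁻³ rad s⁻¹ → T = 2π/N = 693.13 s = 11.552 min ≈ 11.6 min.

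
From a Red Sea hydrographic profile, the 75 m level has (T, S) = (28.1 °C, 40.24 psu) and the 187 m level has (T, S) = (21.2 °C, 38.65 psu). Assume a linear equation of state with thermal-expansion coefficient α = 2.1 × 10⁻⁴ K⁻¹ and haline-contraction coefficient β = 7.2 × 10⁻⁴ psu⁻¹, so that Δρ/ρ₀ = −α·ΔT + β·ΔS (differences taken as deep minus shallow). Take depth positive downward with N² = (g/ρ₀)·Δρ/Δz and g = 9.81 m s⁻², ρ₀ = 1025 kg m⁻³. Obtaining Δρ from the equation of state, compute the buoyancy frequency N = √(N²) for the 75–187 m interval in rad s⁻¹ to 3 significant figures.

5.16 × 10⁻³ rad s⁻¹

ΔT = -6.9 K, ΔS = -1.59 psu (deep − shallow).
Δρ/ρ₀ = −αΔT + βΔS = 1.449 × 10⁻³ − 1.1448 × 10⁻³ = 3.042 × 10⁻⁴, so Δρ ≈ 0.3118 kg m⁻³.
N² = (g/ρ₀)·Δρ/Δz = g·(Δρ/ρ₀)/Δz = 9.81 × 3.042 × 10⁻⁴ / 112 = 2.6645 × 10⁻⁵ s⁻².
N = √(2.6645 × 10⁻⁵) = 5.1619 × 10⁻³ rad s⁻¹ ≈ 5.16 × 10⁻³ rad s⁻¹.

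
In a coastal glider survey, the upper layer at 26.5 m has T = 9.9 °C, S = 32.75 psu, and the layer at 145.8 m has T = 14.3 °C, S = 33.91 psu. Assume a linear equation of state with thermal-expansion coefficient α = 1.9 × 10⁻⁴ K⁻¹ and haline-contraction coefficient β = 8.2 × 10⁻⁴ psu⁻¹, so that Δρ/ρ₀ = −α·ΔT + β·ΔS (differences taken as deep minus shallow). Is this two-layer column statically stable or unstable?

stable

ΔT = 14.3 − 9.9 = +4.4 K and ΔS = 33.91 − 32.75 = +1.16 psu (deep − shallow).
−αΔT = -8.36 × 10⁻⁴; βΔS = 9.512 × 10⁻⁴; sum Δρ/ρ₀ = 1.152 × 10⁻⁴.
Δρ/ρ₀ > 0, so Δρ > 0: deeper water is denser → statically stable.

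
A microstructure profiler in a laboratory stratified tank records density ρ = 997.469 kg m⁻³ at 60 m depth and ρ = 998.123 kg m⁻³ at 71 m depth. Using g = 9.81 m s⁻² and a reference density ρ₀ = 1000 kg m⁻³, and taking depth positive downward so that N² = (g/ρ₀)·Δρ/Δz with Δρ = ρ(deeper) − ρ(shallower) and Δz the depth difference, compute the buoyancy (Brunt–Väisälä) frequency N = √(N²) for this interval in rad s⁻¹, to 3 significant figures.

Δρ = 998.123 − 997.469 = 0.654 kg m⁻³ over Δz = 71 − 60 = 11 m.
N² = (9.81/1000) × (0.654/11) = 5.8325 × 10⁻⁴ s⁻².
N = √(5.8325 × 10⁻⁴) = 0.024151 rad s⁻¹ ≈ 0.0242 rad s⁻¹.

0.0242 rad s⁻¹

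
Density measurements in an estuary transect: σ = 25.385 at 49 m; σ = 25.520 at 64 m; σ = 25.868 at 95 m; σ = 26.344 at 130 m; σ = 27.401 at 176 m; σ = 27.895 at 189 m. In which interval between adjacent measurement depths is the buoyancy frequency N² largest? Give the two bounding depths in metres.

Compute the density gradient over each adjacent pair:
  49–64 m: Δρ/Δz = 0.135/15 = 9.0 × 10⁻³ kg m⁻⁴
  64–95 m: Δρ/Δz = 0.348/31 = 0.011 kg m⁻⁴
  95–130 m: Δρ/Δz = 0.476/35 = 0.014 kg m⁻⁴
  130–176 m: Δρ/Δz = 1.057/46 = 0.023 kg m⁻⁴
  176–189 m: Δρ/Δz = 0.494/13 = 0.038 kg m⁻⁴
The largest gradient is in the 176–189 m interval — the pycnocline.

176–189 m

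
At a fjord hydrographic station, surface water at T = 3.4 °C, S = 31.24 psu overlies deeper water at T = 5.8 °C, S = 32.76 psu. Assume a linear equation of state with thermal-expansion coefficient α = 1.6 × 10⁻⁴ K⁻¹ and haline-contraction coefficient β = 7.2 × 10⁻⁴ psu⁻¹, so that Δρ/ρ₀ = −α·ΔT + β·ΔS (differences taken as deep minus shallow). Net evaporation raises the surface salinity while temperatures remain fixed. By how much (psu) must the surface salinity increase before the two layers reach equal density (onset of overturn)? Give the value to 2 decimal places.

Neutral buoyancy requires −α(T_deep − T_surf) + β(S_deep − S_surf′) = 0.
S_surf′ = S_deep − (α/β)·ΔT = 32.76 − (1.6 × 10⁻⁴/7.2 × 10⁻⁴)·(+2.4) = 32.2267 psu.
Increase required: 32.2267 − 31.24 = 0.9867 psu.

0.99 psu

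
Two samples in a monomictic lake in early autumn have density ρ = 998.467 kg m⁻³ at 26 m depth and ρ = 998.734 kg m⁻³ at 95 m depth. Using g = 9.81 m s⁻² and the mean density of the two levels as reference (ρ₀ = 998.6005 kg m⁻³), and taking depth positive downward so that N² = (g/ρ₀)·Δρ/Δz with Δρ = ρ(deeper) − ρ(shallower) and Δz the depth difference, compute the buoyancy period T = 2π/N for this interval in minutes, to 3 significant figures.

17.0 min

Δρ = 998.734 − 998.467 = 0.267 kg m⁻³ over Δz = 95 − 26 = 69 m.
N² = (9.81/998.6005) × (0.267/69) = 3.8014 × 10⁻⁵ s⁻².
N = √(3.8014 × 10⁻⁵) = 6.1655 × 10⁻³ rad s⁻¹, so T = 2π/N = 1.0191 × 10³ s = 16.985 min ≈ 17.0 min.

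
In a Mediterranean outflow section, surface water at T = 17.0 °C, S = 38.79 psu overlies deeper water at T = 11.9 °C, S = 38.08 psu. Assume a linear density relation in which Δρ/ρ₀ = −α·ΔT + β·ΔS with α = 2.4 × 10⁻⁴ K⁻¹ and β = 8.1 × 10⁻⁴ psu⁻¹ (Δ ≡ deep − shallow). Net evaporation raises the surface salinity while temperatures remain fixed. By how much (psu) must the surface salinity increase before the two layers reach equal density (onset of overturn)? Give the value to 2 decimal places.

0.80 psu

Neutral buoyancy requires −α(T_deep − T_surf) + β(S_deep − S_surf′) = 0.
S_surf′ = S_deep − (α/β)·ΔT = 38.08 − (2.4 × 10⁻⁴/8.1 × 10⁻⁴)·(-5.1) = 39.5911 psu.
Increase required: 39.5911 − 38.79 = 0.8011 psu.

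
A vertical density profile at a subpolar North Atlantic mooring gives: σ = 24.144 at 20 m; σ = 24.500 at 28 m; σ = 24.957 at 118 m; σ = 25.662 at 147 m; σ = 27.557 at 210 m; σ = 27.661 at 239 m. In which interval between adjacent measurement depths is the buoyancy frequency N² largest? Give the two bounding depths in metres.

20–28 m

Compute the density gradient over each adjacent pair:
  20–28 m: Δρ/Δz = 0.356/8 = 0.044 kg m⁻⁴
  28–118 m: Δρ/Δz = 0.457/90 = 5.1 × 10⁻³ kg m⁻⁴
  118–147 m: Δρ/Δz = 0.705/29 = 0.024 kg m⁻⁴
  147–210 m: Δρ/Δz = 1.895/63 = 0.030 kg m⁻⁴
  210–239 m: Δρ/Δz = 0.104/29 = 3.6 × 10⁻³ kg m⁻⁴
The largest gradient is in the 20–28 m interval — the pycnocline.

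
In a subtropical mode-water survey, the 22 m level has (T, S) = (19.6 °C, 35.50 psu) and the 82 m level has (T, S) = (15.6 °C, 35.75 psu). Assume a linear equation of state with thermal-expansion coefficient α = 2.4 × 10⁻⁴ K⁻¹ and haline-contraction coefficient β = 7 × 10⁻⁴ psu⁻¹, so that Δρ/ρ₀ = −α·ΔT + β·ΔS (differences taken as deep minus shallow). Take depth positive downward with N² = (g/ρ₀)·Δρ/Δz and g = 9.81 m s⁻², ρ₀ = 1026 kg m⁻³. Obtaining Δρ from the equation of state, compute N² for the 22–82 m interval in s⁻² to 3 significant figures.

1.86 × 10⁻⁴ s⁻²

ΔT = -4.0 K, ΔS = +0.25 psu (deep − shallow).
Δρ/ρ₀ = −αΔT + βΔS = 9.60 × 10⁻⁴ + 1.75 × 10⁻⁴ = 1.135 × 10⁻³, so Δρ ≈ 1.165 kg m⁻³.
N² = (g/ρ₀)·Δρ/Δz = g·(Δρ/ρ₀)/Δz = 9.81 × 1.135 × 10⁻³ / 60 = 1.8557 × 10⁻⁴ s⁻² ≈ 1.86 × 10⁻⁴ s⁻².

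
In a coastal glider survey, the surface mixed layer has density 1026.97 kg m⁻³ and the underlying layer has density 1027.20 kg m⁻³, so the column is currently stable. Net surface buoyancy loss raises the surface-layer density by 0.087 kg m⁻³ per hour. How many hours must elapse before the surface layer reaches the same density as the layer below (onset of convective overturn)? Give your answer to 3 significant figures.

Density deficit of the surface layer: 1027.20 − 1026.97 = 0.23 kg m⁻³.
Required change = 0.23 / 0.087 = 2.64 hours.

2.64 hours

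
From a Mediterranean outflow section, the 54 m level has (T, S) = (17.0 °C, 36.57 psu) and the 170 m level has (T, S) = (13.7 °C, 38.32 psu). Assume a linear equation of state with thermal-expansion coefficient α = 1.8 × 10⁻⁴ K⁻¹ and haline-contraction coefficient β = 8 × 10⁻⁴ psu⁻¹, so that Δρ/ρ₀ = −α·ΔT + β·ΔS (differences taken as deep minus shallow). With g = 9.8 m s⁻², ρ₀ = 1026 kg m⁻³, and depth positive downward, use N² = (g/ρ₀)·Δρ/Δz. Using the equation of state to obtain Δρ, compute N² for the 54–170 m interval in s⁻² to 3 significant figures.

ΔT = -3.3 K, ΔS = +1.75 psu (deep − shallow).
Δρ/ρ₀ = −αΔT + βΔS = 5.94 × 10⁻⁴ + 1.40 × 10⁻³ = 1.994 × 10⁻³, so Δρ ≈ 2.046 kg m⁻³.
N² = (g/ρ₀)·Δρ/Δz = g·(Δρ/ρ₀)/Δz = 9.8 × 1.994 × 10⁻³ / 116 = 1.6846 × 10⁻⁴ s⁻² ≈ 1.68 × 10⁻⁴ s⁻².

1.68 × 10⁻⁴ s⁻²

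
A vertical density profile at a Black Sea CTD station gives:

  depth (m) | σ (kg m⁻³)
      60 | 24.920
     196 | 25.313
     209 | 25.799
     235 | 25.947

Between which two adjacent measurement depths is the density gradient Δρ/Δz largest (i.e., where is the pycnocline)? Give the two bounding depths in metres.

Compute the density gradient over each adjacent pair:
  60–196 m: Δρ/Δz = 0.393/136 = 2.9 × 10⁻³ kg m⁻⁴
  196–209 m: Δρ/Δz = 0.486/13 = 0.037 kg m⁻⁴
  209–235 m: Δρ/Δz = 0.148/26 = 5.7 × 10⁻³ kg m⁻⁴
The largest gradient is in the 196–209 m interval — the pycnocline.

196–209 m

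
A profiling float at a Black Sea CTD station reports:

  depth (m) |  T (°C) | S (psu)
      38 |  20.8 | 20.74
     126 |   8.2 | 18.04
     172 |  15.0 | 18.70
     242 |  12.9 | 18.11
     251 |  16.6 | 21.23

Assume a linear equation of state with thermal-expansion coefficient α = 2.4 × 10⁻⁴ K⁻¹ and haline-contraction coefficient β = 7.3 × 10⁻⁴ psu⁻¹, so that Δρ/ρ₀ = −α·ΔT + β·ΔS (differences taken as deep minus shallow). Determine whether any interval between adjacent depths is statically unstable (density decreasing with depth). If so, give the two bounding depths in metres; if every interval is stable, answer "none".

126–172 m

Evaluate Δρ/ρ₀ = −αΔT + βΔS across each adjacent pair:
  38–126 m: −αΔT+βΔS = −(2.4 × 10⁻⁴)(-12.6)+(7.3 × 10⁻⁴)(-2.70) = 1.1 × 10⁻³ → stable
  126–172 m: −αΔT+βΔS = −(2.4 × 10⁻⁴)(+6.8)+(7.3 × 10⁻⁴)(+0.66) = -1.2 × 10⁻³ → UNSTABLE
  172–242 m: −αΔT+βΔS = −(2.4 × 10⁻⁴)(-2.1)+(7.3 × 10⁻⁴)(-0.59) = 7.3 × 10⁻⁵ → stable
  242–251 m: −αΔT+βΔS = −(2.4 × 10⁻⁴)(+3.7)+(7.3 × 10⁻⁴)(+3.12) = 1.4 × 10⁻³ → stable
The 126–172 m interval has Δρ < 0: lighter water underlies denser water.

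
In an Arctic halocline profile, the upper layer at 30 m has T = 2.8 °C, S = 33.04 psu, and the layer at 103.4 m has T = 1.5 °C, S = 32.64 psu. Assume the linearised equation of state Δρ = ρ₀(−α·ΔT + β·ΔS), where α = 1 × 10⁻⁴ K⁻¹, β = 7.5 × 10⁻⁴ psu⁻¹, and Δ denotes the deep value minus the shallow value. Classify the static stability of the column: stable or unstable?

unstable

ΔT = 1.5 − 2.8 = -1.3 K and ΔS = 32.64 − 33.04 = -0.40 psu (deep − shallow).
−αΔT = 1.30 × 10⁻⁴; βΔS = -3.00 × 10⁻⁴; sum Δρ/ρ₀ = -1.70 × 10⁻⁴.
Δρ/ρ₀ < 0, so Δρ < 0: deeper water is lighter → statically unstable; the column would overturn.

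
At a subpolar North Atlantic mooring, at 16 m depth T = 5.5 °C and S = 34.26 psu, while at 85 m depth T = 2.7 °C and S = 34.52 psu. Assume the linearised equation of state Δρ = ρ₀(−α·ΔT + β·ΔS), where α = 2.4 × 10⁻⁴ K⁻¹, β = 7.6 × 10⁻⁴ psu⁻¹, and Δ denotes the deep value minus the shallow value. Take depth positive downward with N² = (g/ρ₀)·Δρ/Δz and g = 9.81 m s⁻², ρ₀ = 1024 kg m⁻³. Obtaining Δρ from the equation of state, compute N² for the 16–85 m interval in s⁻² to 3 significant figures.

ΔT = -2.8 K, ΔS = +0.26 psu (deep − shallow).
Δρ/ρ₀ = −αΔT + βΔS = 6.72 × 10⁻⁴ + 1.976 × 10⁻⁴ = 8.696 × 10⁻⁴, so Δρ ≈ 0.8905 kg m⁻³.
N² = (g/ρ₀)·Δρ/Δz = g·(Δρ/ρ₀)/Δz = 9.81 × 8.696 × 10⁻⁴ / 69 = 1.2363 × 10⁻⁴ s⁻² ≈ 1.24 × 10⁻⁴ s⁻².

1.24 × 10⁻⁴ s⁻²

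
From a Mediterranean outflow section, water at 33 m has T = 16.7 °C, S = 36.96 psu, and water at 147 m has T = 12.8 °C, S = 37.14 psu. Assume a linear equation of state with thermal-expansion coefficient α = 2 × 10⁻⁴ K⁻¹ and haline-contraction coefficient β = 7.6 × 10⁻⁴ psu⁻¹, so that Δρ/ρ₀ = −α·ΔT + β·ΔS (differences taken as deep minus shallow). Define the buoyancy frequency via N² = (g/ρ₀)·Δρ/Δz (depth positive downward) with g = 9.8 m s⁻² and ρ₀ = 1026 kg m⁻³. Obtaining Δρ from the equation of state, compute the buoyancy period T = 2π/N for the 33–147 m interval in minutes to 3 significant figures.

ΔT = -3.9 K, ΔS = +0.18 psu (deep − shallow).
Δρ/ρ₀ = −αΔT + βΔS = 7.80 × 10⁻⁴ + 1.368 × 10⁻⁴ = 9.168 × 10⁻⁴, so Δρ ≈ 0.9406 kg m⁻³.
N² = (g/ρ₀)·Δρ/Δz = g·(Δρ/ρ₀)/Δz = 9.8 × 9.168 × 10⁻⁴ / 114 = 7.8813 × 10⁻⁵ s⁻².
N = √(7.8813 × 10⁻⁵) = 8.8777 × 10⁻³ rad s⁻¹ → T = 2π/N = 707.75 s = 11.796 min ≈ 11.8 min.

11.8 min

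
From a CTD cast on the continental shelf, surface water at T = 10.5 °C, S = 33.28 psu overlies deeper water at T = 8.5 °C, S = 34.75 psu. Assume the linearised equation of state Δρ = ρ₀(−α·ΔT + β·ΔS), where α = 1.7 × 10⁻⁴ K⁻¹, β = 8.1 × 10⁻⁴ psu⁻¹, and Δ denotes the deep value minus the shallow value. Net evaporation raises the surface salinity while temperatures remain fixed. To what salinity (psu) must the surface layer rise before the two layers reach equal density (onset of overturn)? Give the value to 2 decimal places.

35.17 psu

Neutral buoyancy requires −α(T_deep − T_surf) + β(S_deep − S_surf′) = 0.
S_surf′ = S_deep − (α/β)·ΔT = 34.75 − (1.7 × 10⁻⁴/8.1 × 10⁻⁴)·(-2.0) = 35.1698 psu.
Increase required: 35.1698 − 33.28 = 1.8898 psu.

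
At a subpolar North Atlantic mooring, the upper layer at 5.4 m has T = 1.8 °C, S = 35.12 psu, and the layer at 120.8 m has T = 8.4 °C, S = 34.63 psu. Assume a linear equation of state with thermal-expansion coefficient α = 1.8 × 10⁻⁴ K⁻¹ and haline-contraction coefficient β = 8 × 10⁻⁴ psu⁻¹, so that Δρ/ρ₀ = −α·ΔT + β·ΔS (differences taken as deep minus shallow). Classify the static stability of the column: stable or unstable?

ΔT = 8.4 − 1.8 = +6.6 K and ΔS = 34.63 − 35.12 = -0.49 psu (deep − shallow).
−αΔT = -1.188 × 10⁻³; βΔS = -3.92 × 10⁻⁴; sum Δρ/ρ₀ = -1.58 × 10⁻³.
Δρ/ρ₀ < 0, so Δρ < 0: deeper water is lighter → statically unstable; the column would overturn.

unstable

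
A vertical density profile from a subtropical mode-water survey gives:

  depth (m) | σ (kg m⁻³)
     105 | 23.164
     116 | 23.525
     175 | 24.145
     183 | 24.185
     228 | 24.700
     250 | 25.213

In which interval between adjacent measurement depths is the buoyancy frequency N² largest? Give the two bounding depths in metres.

Compute the density gradient over each adjacent pair:
  105–116 m: Δρ/Δz = 0.361/11 = 0.033 kg m⁻⁴
  116–175 m: Δρ/Δz = 0.620/59 = 0.011 kg m⁻⁴
  175–183 m: Δρ/Δz = 0.040/8 = 5.0 × 10⁻³ kg m⁻⁴
  183–228 m: Δρ/Δz = 0.515/45 = 0.011 kg m⁻⁴
  228–250 m: Δρ/Δz = 0.513/22 = 0.023 kg m⁻⁴
The largest gradient is in the 105–116 m interval — the pycnocline.

105–116 m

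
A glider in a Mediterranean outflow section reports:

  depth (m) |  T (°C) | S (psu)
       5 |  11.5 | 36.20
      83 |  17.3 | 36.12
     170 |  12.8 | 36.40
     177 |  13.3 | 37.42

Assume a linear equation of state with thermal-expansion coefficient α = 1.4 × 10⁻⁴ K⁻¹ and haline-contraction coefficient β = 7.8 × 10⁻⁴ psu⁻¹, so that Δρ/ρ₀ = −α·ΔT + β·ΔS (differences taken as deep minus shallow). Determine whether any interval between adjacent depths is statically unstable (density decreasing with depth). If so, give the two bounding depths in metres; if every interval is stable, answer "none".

5–83 m

Evaluate Δρ/ρ₀ = −αΔT + βΔS across each adjacent pair:
  5–83 m: −αΔT+βΔS = −(1.4 × 10⁻⁴)(+5.8)+(7.8 × 10⁻⁴)(-0.08) = -8.7 × 10⁻⁴ → UNSTABLE
  83–170 m: −αΔT+βΔS = −(1.4 × 10⁻⁴)(-4.5)+(7.8 × 10⁻⁴)(+0.28) = 8.5 × 10⁻⁴ → stable
  170–177 m: −αΔT+βΔS = −(1.4 × 10⁻⁴)(+0.5)+(7.8 × 10⁻⁴)(+1.02) = 7.3 × 10⁻⁴ → stable
The 5–83 m interval has Δρ < 0: lighter water underlies denser water.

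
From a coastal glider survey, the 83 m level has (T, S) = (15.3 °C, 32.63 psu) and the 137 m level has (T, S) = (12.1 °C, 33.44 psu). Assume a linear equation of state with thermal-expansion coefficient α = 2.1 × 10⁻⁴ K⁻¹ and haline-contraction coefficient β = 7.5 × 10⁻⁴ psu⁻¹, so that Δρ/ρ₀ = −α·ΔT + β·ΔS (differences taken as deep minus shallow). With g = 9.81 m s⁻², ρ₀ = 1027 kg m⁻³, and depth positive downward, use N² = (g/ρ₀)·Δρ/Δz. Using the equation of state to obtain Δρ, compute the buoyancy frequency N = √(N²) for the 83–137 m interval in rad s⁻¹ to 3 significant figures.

ΔT = -3.2 K, ΔS = +0.81 psu (deep − shallow).
Δρ/ρ₀ = −αΔT + βΔS = 6.72 × 10⁻⁴ + 6.075 × 10⁻⁴ = 1.2795 × 10⁻³, so Δρ ≈ 1.314 kg m⁻³.
N² = (g/ρ₀)·Δρ/Δz = g·(Δρ/ρ₀)/Δz = 9.81 × 1.2795 × 10⁻³ / 54 = 2.3244 × 10⁻⁴ s⁻².
N = √(2.3244 × 10⁻⁴) = 0.015246 rad s⁻¹ ≈ 0.0152 rad s⁻¹.

0.0152 rad s⁻¹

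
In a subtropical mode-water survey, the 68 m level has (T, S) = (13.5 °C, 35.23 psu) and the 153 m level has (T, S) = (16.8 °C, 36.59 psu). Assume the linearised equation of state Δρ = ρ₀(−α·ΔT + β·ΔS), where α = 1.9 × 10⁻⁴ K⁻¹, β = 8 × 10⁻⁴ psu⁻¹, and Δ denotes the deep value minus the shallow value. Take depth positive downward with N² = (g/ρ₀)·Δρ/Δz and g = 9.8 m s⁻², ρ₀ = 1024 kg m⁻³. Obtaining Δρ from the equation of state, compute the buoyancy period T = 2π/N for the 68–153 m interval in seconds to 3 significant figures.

862 s

ΔT = +3.3 K, ΔS = +1.36 psu (deep − shallow).
Δρ/ρ₀ = −αΔT + βΔS = -6.27 × 10⁻⁴ + 1.088 × 10⁻³ = 4.61 × 10⁻⁴, so Δρ ≈ 0.4721 kg m⁻³.
N² = (g/ρ₀)·Δρ/Δz = g·(Δρ/ρ₀)/Δz = 9.8 × 4.61 × 10⁻⁴ / 85 = 5.3151 × 10⁻⁵ s⁻².
N = √(5.3151 × 10⁻⁵) = 7.2905 × 10⁻³ rad s⁻¹ → T = 2π/N = 861.83 s ≈ 862 s.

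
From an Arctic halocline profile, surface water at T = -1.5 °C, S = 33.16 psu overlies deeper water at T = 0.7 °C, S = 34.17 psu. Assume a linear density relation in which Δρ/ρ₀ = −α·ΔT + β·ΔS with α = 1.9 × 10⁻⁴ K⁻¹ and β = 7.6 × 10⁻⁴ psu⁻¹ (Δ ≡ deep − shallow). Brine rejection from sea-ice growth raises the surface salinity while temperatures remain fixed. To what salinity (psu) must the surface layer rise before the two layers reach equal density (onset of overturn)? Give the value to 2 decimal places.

Neutral buoyancy requires −α(T_deep − T_surf) + β(S_deep − S_surf′) = 0.
S_surf′ = S_deep − (α/β)·ΔT = 34.17 − (1.9 × 10⁻⁴/7.6 × 10⁻⁴)·(+2.2) = 33.6200 psu.
Increase required: 33.6200 − 33.16 = 0.4600 psu.

33.62 psu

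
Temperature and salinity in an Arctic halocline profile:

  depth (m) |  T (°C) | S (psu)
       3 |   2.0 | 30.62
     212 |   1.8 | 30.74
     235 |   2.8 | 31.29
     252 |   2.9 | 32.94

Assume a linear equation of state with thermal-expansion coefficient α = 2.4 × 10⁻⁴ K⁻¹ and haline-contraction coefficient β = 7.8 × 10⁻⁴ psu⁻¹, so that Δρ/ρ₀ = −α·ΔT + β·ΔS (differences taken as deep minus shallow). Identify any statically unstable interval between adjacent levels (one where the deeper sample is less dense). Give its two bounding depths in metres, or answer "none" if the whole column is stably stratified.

none

Evaluate Δρ/ρ₀ = −αΔT + βΔS across each adjacent pair:
  3–212 m: −αΔT+βΔS = −(2.4 × 10⁻⁴)(-0.2)+(7.8 × 10⁻⁴)(+0.12) = 1.4 × 10⁻⁴ → stable
  212–235 m: −αΔT+βΔS = −(2.4 × 10⁻⁴)(+1.0)+(7.8 × 10⁻⁴)(+0.55) = 1.9 × 10⁻⁴ → stable
  235–252 m: −αΔT+βΔS = −(2.4 × 10⁻⁴)(+0.1)+(7.8 × 10⁻⁴)(+1.65) = 1.3 × 10⁻³ → stable
Every interval has Δρ > 0: the column is stably stratified throughout.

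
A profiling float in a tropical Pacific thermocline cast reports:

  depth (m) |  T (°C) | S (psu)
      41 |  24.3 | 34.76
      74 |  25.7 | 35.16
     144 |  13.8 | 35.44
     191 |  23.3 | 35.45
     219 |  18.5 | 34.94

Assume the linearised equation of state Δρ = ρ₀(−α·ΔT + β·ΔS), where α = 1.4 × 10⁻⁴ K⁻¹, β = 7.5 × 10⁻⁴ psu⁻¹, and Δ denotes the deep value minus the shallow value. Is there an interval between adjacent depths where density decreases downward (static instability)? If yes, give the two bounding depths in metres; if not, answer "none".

144–191 m

Evaluate Δρ/ρ₀ = −αΔT + βΔS across each adjacent pair:
  41–74 m: −αΔT+βΔS = −(1.4 × 10⁻⁴)(+1.4)+(7.5 × 10⁻⁴)(+0.40) = 1.0 × 10⁻⁴ → stable
  74–144 m: −αΔT+βΔS = −(1.4 × 10⁻⁴)(-11.9)+(7.5 × 10⁻⁴)(+0.28) = 1.9 × 10⁻³ → stable
  144–191 m: −αΔT+βΔS = −(1.4 × 10⁻⁴)(+9.5)+(7.5 × 10⁻⁴)(+0.01) = -1.3 × 10⁻³ → UNSTABLE
  191–219 m: −αΔT+βΔS = −(1.4 × 10⁻⁴)(-4.8)+(7.5 × 10⁻⁴)(-0.51) = 2.9 × 10⁻⁴ → stable
The 144–191 m interval has Δρ < 0: lighter water underlies denser water.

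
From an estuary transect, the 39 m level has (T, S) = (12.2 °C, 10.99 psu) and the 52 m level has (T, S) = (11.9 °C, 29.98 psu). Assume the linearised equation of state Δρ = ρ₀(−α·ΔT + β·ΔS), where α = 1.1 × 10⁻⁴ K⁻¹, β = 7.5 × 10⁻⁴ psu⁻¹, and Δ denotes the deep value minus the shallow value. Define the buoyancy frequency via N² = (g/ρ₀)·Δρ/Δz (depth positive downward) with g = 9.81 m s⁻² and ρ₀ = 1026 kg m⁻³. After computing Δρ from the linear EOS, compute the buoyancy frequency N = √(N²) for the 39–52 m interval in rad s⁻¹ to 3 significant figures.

ΔT = -0.3 K, ΔS = +18.99 psu (deep − shallow).
Δρ/ρ₀ = −αΔT + βΔS = 3.30 × 10⁻⁵ + 0.0142425 = 0.0142755, so Δρ ≈ 14.65 kg m⁻³.
N² = (g/ρ₀)·Δρ/Δz = g·(Δρ/ρ₀)/Δz = 9.81 × 0.0142755 / 13 = 0.010773 s⁻².
N = √(0.010773) = 0.10379 rad s⁻¹ ≈ 0.104 rad s⁻¹.

0.104 rad s⁻¹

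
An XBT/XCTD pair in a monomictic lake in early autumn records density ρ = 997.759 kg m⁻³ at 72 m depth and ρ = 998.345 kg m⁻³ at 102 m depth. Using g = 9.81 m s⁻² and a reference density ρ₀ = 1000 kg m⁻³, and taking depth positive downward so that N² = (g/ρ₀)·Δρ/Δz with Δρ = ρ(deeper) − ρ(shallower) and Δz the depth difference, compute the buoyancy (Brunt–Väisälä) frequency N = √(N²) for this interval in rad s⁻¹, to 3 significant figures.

0.0138 rad s⁻¹

Δρ = 998.345 − 997.759 = 0.586 kg m⁻³ over Δz = 102 − 72 = 30 m.
N² = (9.81/1000) × (0.586/30) = 1.9162 × 10⁻⁴ s⁻².
N = √(1.9162 × 10⁻⁴) = 0.013843 rad s⁻¹ ≈ 0.0138 rad s⁻¹.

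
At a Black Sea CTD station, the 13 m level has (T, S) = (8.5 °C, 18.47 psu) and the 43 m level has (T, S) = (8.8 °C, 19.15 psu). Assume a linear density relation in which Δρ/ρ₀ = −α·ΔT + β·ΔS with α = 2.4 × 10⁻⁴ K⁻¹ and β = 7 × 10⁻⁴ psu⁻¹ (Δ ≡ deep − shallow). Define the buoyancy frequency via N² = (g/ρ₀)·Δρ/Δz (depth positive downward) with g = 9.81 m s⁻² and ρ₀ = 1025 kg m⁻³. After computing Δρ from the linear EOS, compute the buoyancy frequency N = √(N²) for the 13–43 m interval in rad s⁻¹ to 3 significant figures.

ΔT = +0.3 K, ΔS = +0.68 psu (deep − shallow).
Δρ/ρ₀ = −αΔT + βΔS = -7.20 × 10⁻⁵ + 4.76 × 10⁻⁴ = 4.04 × 10⁻⁴, so Δρ ≈ 0.4141 kg m⁻³.
N² = (g/ρ₀)·Δρ/Δz = g·(Δρ/ρ₀)/Δz = 9.81 × 4.04 × 10⁻⁴ / 30 = 1.3211 × 10⁻⁴ s⁻².
N = √(1.3211 × 10⁻⁴) = 0.011494 rad s⁻¹ ≈ 0.0115 rad s⁻¹.

0.0115 rad s⁻¹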